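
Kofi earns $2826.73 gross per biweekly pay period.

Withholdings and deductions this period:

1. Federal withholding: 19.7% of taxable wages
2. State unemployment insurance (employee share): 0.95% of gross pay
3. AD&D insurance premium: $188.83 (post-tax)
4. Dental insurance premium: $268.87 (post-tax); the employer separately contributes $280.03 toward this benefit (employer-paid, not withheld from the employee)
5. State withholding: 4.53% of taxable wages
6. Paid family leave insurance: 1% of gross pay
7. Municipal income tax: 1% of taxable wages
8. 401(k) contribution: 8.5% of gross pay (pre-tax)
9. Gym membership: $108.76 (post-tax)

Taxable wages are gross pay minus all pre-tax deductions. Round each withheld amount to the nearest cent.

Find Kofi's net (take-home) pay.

$1312.32

401(k) contribution: $2826.73 × 0.085 = $240.27
Taxable wages = $2826.73 − $240.27 = $2586.46
Federal withholding: $2586.46 × 0.197 = $509.53
Municipal income tax: $2586.46 × 0.01 = $25.86
State withholding: $2586.46 × 0.0453 = $117.17
Paid family leave insurance: $2826.73 × 0.01 = $28.27
State unemployment insurance (employee share): $2826.73 × 0.0095 = $26.85
Dental insurance premium: $268.87
Gym membership: $108.76
AD&D insurance premium: $188.83
(Employer's $280.03 toward dental insurance premium is not withheld from the employee.)
Total deductions = $240.27 + $509.53 + $25.86 + $117.17 + $28.27 + $26.85 + $268.87 + $108.76 + $188.83 = $1514.41
Net pay = $2826.73 − $1514.41 = $1312.32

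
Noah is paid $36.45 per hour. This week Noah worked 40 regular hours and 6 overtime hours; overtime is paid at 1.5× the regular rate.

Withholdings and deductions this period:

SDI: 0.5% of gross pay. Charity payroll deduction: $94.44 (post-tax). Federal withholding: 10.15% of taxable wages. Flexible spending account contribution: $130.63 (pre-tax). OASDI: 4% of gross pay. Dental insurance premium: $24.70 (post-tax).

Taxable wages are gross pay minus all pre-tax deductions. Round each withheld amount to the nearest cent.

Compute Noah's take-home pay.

Regular pay: 40 × $36.45 = $1,458.00
Overtime pay: 6 × $36.45 × 1.5 = $328.05
Gross pay = $1,458.00 + $328.05 = $1,786.05
Flexible spending account contribution: $130.63
Taxable wages = $1,786.05 − $130.63 = $1,655.42
Federal withholding: $1,655.42 × 0.1015 = $168.03
OASDI: $1,786.05 × 0.04 = $71.44
SDI: $1,786.05 × 0.005 = $8.93
Dental insurance premium: $24.70
Charity payroll deduction: $94.44
Total deductions = $130.63 + $168.03 + $71.44 + $8.93 + $24.70 + $94.44 = $498.17
Net pay = $1,786.05 − $498.17 = $1,287.88

$1,287.88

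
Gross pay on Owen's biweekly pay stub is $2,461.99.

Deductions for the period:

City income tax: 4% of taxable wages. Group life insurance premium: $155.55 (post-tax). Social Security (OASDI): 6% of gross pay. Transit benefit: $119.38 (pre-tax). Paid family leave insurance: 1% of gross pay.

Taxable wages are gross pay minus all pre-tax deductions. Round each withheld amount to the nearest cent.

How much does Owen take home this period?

Transit benefit: $119.38
Taxable wages = $2,461.99 − $119.38 = $2,342.61
City income tax: $2,342.61 × 0.04 = $93.70
Paid family leave insurance: $2,461.99 × 0.01 = $24.62
Social Security (OASDI): $2,461.99 × 0.06 = $147.72
Group life insurance premium: $155.55
Total deductions = $119.38 + $93.70 + $24.62 + $147.72 + $155.55 = $540.97
Net pay = $2,461.99 − $540.97 = $1,921.02

$1,921.02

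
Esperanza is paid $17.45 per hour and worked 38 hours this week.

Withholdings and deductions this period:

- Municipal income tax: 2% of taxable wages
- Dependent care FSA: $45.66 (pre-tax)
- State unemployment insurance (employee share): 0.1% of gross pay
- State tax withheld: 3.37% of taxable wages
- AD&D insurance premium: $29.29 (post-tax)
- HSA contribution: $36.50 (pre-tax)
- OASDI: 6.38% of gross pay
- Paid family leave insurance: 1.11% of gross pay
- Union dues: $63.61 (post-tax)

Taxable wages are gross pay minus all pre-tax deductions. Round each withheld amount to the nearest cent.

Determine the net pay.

Gross pay: 38 × $17.45 = $663.10
Dependent care FSA: $45.66
HSA contribution: $36.50
Pre-tax total = $45.66 + $36.50 = $82.16
Taxable wages = $663.10 − $82.16 = $580.94
State tax withheld: $580.94 × 0.0337 = $19.58
Municipal income tax: $580.94 × 0.02 = $11.62
Paid family leave insurance: $663.10 × 0.0111 = $7.36
OASDI: $663.10 × 0.0638 = $42.31
State unemployment insurance (employee share): $663.10 × 0.001 = $0.66
Union dues: $63.61
AD&D insurance premium: $29.29
Total deductions = $45.66 + $36.50 + $19.58 + $11.62 + $7.36 + $42.31 + $0.66 + $63.61 + $29.29 = $256.59
Net pay = $663.10 − $256.59 = $406.51

$406.51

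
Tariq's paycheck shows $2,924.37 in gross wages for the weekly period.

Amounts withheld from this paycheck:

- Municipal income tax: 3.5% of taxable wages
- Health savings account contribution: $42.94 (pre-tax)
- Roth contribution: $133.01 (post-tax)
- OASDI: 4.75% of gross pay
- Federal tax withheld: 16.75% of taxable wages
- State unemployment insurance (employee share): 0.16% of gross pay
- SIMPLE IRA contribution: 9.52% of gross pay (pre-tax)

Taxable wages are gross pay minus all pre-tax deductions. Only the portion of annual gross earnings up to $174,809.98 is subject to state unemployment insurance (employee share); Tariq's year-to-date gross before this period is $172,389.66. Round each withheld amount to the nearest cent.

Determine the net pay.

SIMPLE IRA contribution: $2,924.37 × 0.0952 = $278.40
Health savings account contribution: $42.94
Pre-tax total = $278.40 + $42.94 = $321.34
Taxable wages = $2,924.37 − $321.34 = $2,603.03
Federal tax withheld: $2,603.03 × 0.1675 = $436.01
Municipal income tax: $2,603.03 × 0.035 = $91.11
OASDI: $2,924.37 × 0.0475 = $138.91
State unemployment insurance (employee share): only $174,809.98 − $172,389.66 = $2,420.32 of this check is subject → $2,420.32 × 0.0016 = $3.87
Roth contribution: $133.01
Total deductions = $278.40 + $42.94 + $436.01 + $91.11 + $138.91 + $3.87 + $133.01 = $1,124.25
Net pay = $2,924.37 − $1,124.25 = $1,800.12

$1,800.12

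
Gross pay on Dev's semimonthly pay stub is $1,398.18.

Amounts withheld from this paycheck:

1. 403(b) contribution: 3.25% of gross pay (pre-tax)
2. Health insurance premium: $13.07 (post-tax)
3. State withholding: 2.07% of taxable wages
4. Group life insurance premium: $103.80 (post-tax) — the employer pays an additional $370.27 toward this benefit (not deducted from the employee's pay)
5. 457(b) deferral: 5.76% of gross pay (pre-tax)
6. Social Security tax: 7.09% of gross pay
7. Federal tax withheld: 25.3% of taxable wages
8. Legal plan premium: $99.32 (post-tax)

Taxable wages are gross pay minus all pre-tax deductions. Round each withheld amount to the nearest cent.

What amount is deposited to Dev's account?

457(b) deferral: $1,398.18 × 0.0576 = $80.54
403(b) contribution: $1,398.18 × 0.0325 = $45.44
Pre-tax total = $80.54 + $45.44 = $125.98
Taxable wages = $1,398.18 − $125.98 = $1,272.20
Federal tax withheld: $1,272.20 × 0.253 = $321.87
State withholding: $1,272.20 × 0.0207 = $26.33
Social Security tax: $1,398.18 × 0.0709 = $99.13
Health insurance premium: $13.07
Legal plan premium: $99.32
Group life insurance premium: $103.80
(Employer's $370.27 toward group life insurance premium is not withheld from the employee.)
Total deductions = $80.54 + $45.44 + $321.87 + $26.33 + $99.13 + $13.07 + $99.32 + $103.80 = $789.50
Net pay = $1,398.18 − $789.50 = $608.68

$608.68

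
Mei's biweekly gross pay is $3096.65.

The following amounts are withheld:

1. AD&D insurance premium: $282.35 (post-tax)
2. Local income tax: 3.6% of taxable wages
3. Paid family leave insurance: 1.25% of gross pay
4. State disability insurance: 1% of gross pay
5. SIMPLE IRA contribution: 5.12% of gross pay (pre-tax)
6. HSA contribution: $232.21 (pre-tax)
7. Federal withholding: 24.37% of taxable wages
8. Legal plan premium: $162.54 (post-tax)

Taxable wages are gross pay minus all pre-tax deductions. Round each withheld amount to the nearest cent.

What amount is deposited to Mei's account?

$1434.48

SIMPLE IRA contribution: $3096.65 × 0.0512 = $158.55
HSA contribution: $232.21
Pre-tax total = $158.55 + $232.21 = $390.76
Taxable wages = $3096.65 − $390.76 = $2705.89
Federal withholding: $2705.89 × 0.2437 = $659.43
Local income tax: $2705.89 × 0.036 = $97.41
State disability insurance: $3096.65 × 0.01 = $30.97
Paid family leave insurance: $3096.65 × 0.0125 = $38.71
Legal plan premium: $162.54
AD&D insurance premium: $282.35
Total deductions = $158.55 + $232.21 + $659.43 + $97.41 + $30.97 + $38.71 + $162.54 + $282.35 = $1662.17
Net pay = $3096.65 − $1662.17 = $1434.48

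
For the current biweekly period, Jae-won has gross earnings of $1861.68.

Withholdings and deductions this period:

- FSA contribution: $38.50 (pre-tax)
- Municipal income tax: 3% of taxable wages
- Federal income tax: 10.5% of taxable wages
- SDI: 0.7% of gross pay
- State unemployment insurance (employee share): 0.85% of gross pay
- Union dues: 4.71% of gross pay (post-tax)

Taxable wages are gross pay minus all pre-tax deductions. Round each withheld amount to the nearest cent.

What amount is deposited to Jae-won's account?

$1460.51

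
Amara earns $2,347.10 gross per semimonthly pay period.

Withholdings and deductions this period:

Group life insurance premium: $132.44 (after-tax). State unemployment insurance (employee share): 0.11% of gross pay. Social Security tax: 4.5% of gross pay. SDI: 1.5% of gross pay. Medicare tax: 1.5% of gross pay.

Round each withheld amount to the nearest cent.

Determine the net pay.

$2,036.04

Social Security tax: $2,347.10 × 0.045 = $105.62
SDI: $2,347.10 × 0.015 = $35.21
Medicare tax: $2,347.10 × 0.015 = $35.21
State unemployment insurance (employee share): $2,347.10 × 0.0011 = $2.58
Group life insurance premium: $132.44
Total deductions = $105.62 + $35.21 + $35.21 + $2.58 + $132.44 = $311.06
Net pay = $2,347.10 − $311.06 = $2,036.04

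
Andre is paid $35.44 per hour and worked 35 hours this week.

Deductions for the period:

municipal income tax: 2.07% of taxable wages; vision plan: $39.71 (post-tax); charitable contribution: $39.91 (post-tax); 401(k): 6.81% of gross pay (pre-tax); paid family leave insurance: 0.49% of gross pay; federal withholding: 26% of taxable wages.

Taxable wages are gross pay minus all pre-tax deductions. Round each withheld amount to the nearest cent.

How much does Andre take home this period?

$745.76

Gross pay: 35 × $35.44 = $1,240.40
401(k): $1,240.40 × 0.0681 = $84.47
Taxable wages = $1,240.40 − $84.47 = $1,155.93
Municipal income tax: $1,155.93 × 0.0207 = $23.93
Federal withholding: $1,155.93 × 0.26 = $300.54
Paid family leave insurance: $1,240.40 × 0.0049 = $6.08
Vision plan: $39.71
Charitable contribution: $39.91
Total deductions = $84.47 + $23.93 + $300.54 + $6.08 + $39.71 + $39.91 = $494.64
Net pay = $1,240.40 − $494.64 = $745.76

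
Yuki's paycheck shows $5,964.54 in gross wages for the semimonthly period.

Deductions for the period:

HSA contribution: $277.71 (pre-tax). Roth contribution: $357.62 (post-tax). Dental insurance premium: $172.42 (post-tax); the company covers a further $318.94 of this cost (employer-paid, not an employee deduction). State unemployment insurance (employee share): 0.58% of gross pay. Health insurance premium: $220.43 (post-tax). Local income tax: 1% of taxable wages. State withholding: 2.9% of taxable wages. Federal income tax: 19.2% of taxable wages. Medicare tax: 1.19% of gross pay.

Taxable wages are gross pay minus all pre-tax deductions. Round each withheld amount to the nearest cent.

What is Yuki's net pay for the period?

HSA contribution: $277.71
Taxable wages = $5,964.54 − $277.71 = $5,686.83
Federal income tax: $5,686.83 × 0.192 = $1,091.87
Local income tax: $5,686.83 × 0.01 = $56.87
State withholding: $5,686.83 × 0.029 = $164.92
Medicare tax: $5,964.54 × 0.0119 = $70.98
State unemployment insurance (employee share): $5,964.54 × 0.0058 = $34.59
Dental insurance premium: $172.42
Health insurance premium: $220.43
Roth contribution: $357.62
(Employer's $318.94 toward dental insurance premium is not withheld from the employee.)
Total deductions = $277.71 + $1,091.87 + $56.87 + $164.92 + $70.98 + $34.59 + $172.42 + $220.43 + $357.62 = $2,447.41
Net pay = $5,964.54 − $2,447.41 = $3,517.13

$3,517.13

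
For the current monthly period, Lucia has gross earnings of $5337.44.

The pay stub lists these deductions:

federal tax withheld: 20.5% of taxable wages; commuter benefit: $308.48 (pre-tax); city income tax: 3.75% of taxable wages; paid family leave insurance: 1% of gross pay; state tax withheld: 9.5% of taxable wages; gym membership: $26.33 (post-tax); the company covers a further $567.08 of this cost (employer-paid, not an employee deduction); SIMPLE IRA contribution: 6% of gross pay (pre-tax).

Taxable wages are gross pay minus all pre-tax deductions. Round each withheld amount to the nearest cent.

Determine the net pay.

$3039.81

SIMPLE IRA contribution: $5337.44 × 0.06 = $320.25
Commuter benefit: $308.48
Pre-tax total = $320.25 + $308.48 = $628.73
Taxable wages = $5337.44 − $628.73 = $4708.71
City income tax: $4708.71 × 0.0375 = $176.58
Federal tax withheld: $4708.71 × 0.205 = $965.29
State tax withheld: $4708.71 × 0.095 = $447.33
Paid family leave insurance: $5337.44 × 0.01 = $53.37
Gym membership: $26.33
(Employer's $567.08 toward gym membership is not withheld from the employee.)
Total deductions = $320.25 + $308.48 + $176.58 + $965.29 + $447.33 + $53.37 + $26.33 = $2297.63
Net pay = $5337.44 − $2297.63 = $3039.81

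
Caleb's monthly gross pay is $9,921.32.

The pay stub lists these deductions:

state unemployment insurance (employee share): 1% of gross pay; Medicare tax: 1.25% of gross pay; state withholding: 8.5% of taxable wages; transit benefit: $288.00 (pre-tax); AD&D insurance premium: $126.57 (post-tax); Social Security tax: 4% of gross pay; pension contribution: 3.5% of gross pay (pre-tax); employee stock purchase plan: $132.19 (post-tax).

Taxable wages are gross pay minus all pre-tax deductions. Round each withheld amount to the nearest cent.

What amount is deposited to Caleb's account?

Transit benefit: $288.00
Pension contribution: $9,921.32 × 0.035 = $347.25
Pre-tax total = $288.00 + $347.25 = $635.25
Taxable wages = $9,921.32 − $635.25 = $9,286.07
State withholding: $9,286.07 × 0.085 = $789.32
Social Security tax: $9,921.32 × 0.04 = $396.85
Medicare tax: $9,921.32 × 0.0125 = $124.02
State unemployment insurance (employee share): $9,921.32 × 0.01 = $99.21
AD&D insurance premium: $126.57
Employee stock purchase plan: $132.19
Total deductions = $288.00 + $347.25 + $789.32 + $396.85 + $124.02 + $99.21 + $126.57 + $132.19 = $2,303.41
Net pay = $9,921.32 − $2,303.41 = $7,617.91

$7,617.91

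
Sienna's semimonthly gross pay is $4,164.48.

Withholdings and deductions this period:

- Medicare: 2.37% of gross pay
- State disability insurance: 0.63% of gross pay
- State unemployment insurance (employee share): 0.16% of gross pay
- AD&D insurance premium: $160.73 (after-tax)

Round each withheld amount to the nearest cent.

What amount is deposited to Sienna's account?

$3,872.15

Medicare: $4,164.48 × 0.0237 = $98.70
State unemployment insurance (employee share): $4,164.48 × 0.0016 = $6.66
State disability insurance: $4,164.48 × 0.0063 = $26.24
AD&D insurance premium: $160.73
Total deductions = $98.70 + $6.66 + $26.24 + $160.73 = $292.33
Net pay = $4,164.48 − $292.33 = $3,872.15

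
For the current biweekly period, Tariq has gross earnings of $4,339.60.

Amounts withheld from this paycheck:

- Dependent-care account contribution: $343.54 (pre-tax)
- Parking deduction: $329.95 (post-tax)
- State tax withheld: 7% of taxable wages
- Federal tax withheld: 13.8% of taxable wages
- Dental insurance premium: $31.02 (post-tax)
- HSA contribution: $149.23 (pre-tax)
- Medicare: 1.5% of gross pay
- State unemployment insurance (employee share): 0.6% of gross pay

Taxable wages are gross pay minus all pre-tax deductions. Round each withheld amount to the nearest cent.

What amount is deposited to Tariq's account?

Dependent-care account contribution: $343.54
HSA contribution: $149.23
Pre-tax total = $343.54 + $149.23 = $492.77
Taxable wages = $4,339.60 − $492.77 = $3,846.83
Federal tax withheld: $3,846.83 × 0.138 = $530.86
State tax withheld: $3,846.83 × 0.07 = $269.28
Medicare: $4,339.60 × 0.015 = $65.09
State unemployment insurance (employee share): $4,339.60 × 0.006 = $26.04
Parking deduction: $329.95
Dental insurance premium: $31.02
Total deductions = $343.54 + $149.23 + $530.86 + $269.28 + $65.09 + $26.04 + $329.95 + $31.02 = $1,745.01
Net pay = $4,339.60 − $1,745.01 = $2,594.59

$2,594.59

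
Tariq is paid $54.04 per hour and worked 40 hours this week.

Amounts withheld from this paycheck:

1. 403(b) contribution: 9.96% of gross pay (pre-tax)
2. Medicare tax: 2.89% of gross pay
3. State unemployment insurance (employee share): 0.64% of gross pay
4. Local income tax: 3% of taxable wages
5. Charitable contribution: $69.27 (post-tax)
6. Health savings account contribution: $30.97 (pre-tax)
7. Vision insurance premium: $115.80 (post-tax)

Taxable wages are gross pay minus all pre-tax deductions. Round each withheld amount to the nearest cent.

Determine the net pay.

$1,596.50

Gross pay: 40 × $54.04 = $2,161.60
403(b) contribution: $2,161.60 × 0.0996 = $215.30
Health savings account contribution: $30.97
Pre-tax total = $215.30 + $30.97 = $246.27
Taxable wages = $2,161.60 − $246.27 = $1,915.33
Local income tax: $1,915.33 × 0.03 = $57.46
State unemployment insurance (employee share): $2,161.60 × 0.0064 = $13.83
Medicare tax: $2,161.60 × 0.0289 = $62.47
Vision insurance premium: $115.80
Charitable contribution: $69.27
Total deductions = $215.30 + $30.97 + $57.46 + $13.83 + $62.47 + $115.80 + $69.27 = $565.10
Net pay = $2,161.60 − $565.10 = $1,596.50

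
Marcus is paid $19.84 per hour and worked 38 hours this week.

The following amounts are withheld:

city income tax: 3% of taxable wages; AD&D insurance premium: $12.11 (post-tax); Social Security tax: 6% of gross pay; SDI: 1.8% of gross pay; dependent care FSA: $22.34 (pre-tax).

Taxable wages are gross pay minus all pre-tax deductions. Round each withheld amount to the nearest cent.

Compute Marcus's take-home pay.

$638.71

Gross pay: 38 × $19.84 = $753.92
Dependent care FSA: $22.34
Taxable wages = $753.92 − $22.34 = $731.58
City income tax: $731.58 × 0.03 = $21.95
SDI: $753.92 × 0.018 = $13.57
Social Security tax: $753.92 × 0.06 = $45.24
AD&D insurance premium: $12.11
Total deductions = $22.34 + $21.95 + $13.57 + $45.24 + $12.11 = $115.21
Net pay = $753.92 − $115.21 = $638.71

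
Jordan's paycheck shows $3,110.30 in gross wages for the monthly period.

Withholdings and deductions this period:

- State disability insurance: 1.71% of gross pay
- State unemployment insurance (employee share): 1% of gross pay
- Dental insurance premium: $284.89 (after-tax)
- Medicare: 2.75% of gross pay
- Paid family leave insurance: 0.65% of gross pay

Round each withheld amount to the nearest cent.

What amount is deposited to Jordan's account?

Medicare: $3,110.30 × 0.0275 = $85.53
Paid family leave insurance: $3,110.30 × 0.0065 = $20.22
State disability insurance: $3,110.30 × 0.0171 = $53.19
State unemployment insurance (employee share): $3,110.30 × 0.01 = $31.10
Dental insurance premium: $284.89
Total deductions = $85.53 + $20.22 + $53.19 + $31.10 + $284.89 = $474.93
Net pay = $3,110.30 − $474.93 = $2,635.37

$2,635.37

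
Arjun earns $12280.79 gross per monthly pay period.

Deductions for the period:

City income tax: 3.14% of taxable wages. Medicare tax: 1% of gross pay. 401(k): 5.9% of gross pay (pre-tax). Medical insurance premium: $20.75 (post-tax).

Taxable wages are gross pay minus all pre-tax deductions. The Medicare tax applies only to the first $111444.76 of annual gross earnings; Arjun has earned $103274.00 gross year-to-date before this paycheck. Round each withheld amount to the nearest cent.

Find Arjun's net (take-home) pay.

401(k): $12280.79 × 0.059 = $724.57
Taxable wages = $12280.79 − $724.57 = $11556.22
City income tax: $11556.22 × 0.0314 = $362.87
Medicare tax: only $111444.76 − $103274.00 = $8170.76 of this check is subject → $8170.76 × 0.01 = $81.71
Medical insurance premium: $20.75
Total deductions = $724.57 + $362.87 + $81.71 + $20.75 = $1189.90
Net pay = $12280.79 − $1189.90 = $11090.89

$11090.89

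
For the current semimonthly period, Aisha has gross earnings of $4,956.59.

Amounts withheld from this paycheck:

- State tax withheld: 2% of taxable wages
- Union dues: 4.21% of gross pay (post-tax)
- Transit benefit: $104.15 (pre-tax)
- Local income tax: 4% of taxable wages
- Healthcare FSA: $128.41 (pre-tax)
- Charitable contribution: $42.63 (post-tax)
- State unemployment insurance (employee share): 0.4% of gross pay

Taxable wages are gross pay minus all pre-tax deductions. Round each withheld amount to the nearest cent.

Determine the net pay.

$4,169.46

Healthcare FSA: $128.41
Transit benefit: $104.15
Pre-tax total = $128.41 + $104.15 = $232.56
Taxable wages = $4,956.59 − $232.56 = $4,724.03
Local income tax: $4,724.03 × 0.04 = $188.96
State tax withheld: $4,724.03 × 0.02 = $94.48
State unemployment insurance (employee share): $4,956.59 × 0.004 = $19.83
Charitable contribution: $42.63
Union dues: $4,956.59 × 0.0421 = $208.67
Total deductions = $128.41 + $104.15 + $188.96 + $94.48 + $19.83 + $42.63 + $208.67 = $787.13
Net pay = $4,956.59 − $787.13 = $4,169.46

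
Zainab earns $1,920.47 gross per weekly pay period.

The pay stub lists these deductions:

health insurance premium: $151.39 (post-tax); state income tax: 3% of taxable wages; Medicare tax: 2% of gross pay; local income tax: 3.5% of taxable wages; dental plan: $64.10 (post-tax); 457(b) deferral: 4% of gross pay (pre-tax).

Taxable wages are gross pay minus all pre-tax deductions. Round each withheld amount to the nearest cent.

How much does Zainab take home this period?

$1,469.91

457(b) deferral: $1,920.47 × 0.04 = $76.82
Taxable wages = $1,920.47 − $76.82 = $1,843.65
Local income tax: $1,843.65 × 0.035 = $64.53
State income tax: $1,843.65 × 0.03 = $55.31
Medicare tax: $1,920.47 × 0.02 = $38.41
Dental plan: $64.10
Health insurance premium: $151.39
Total deductions = $76.82 + $64.53 + $55.31 + $38.41 + $64.10 + $151.39 = $450.56
Net pay = $1,920.47 − $450.56 = $1,469.91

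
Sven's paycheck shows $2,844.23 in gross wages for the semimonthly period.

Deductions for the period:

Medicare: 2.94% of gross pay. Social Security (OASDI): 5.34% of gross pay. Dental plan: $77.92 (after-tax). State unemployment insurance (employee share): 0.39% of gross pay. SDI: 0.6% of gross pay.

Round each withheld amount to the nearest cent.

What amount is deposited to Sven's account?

$2,502.65

Social Security (OASDI): $2,844.23 × 0.0534 = $151.88
State unemployment insurance (employee share): $2,844.23 × 0.0039 = $11.09
SDI: $2,844.23 × 0.006 = $17.07
Medicare: $2,844.23 × 0.0294 = $83.62
Dental plan: $77.92
Total deductions = $151.88 + $11.09 + $17.07 + $83.62 + $77.92 = $341.58
Net pay = $2,844.23 − $341.58 = $2,502.65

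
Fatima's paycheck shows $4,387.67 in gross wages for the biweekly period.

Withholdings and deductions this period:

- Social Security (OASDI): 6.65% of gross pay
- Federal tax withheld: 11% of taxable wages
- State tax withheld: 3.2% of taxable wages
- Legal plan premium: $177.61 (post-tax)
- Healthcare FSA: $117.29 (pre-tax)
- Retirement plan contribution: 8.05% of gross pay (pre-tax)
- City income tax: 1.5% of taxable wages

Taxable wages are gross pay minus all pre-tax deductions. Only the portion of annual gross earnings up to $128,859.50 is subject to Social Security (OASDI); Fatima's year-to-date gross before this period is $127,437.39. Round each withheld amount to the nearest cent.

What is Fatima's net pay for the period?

Healthcare FSA: $117.29
Retirement plan contribution: $4,387.67 × 0.0805 = $353.21
Pre-tax total = $117.29 + $353.21 = $470.50
Taxable wages = $4,387.67 − $470.50 = $3,917.17
Federal tax withheld: $3,917.17 × 0.11 = $430.89
City income tax: $3,917.17 × 0.015 = $58.76
State tax withheld: $3,917.17 × 0.032 = $125.35
Social Security (OASDI): only $128,859.50 − $127,437.39 = $1,422.11 of this check is subject → $1,422.11 × 0.0665 = $94.57
Legal plan premium: $177.61
Total deductions = $117.29 + $353.21 + $430.89 + $58.76 + $125.35 + $94.57 + $177.61 = $1,357.68
Net pay = $4,387.67 − $1,357.68 = $3,029.99

$3,029.99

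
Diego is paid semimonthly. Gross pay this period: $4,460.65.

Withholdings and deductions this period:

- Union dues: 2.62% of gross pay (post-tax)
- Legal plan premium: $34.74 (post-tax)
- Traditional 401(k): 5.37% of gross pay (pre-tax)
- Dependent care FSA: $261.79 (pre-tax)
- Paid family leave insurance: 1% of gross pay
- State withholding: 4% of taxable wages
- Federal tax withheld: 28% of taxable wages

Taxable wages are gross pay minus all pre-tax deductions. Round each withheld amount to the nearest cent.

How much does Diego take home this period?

Traditional 401(k): $4,460.65 × 0.0537 = $239.54
Dependent care FSA: $261.79
Pre-tax total = $239.54 + $261.79 = $501.33
Taxable wages = $4,460.65 − $501.33 = $3,959.32
Federal tax withheld: $3,959.32 × 0.28 = $1,108.61
State withholding: $3,959.32 × 0.04 = $158.37
Paid family leave insurance: $4,460.65 × 0.01 = $44.61
Legal plan premium: $34.74
Union dues: $4,460.65 × 0.0262 = $116.87
Total deductions = $239.54 + $261.79 + $1,108.61 + $158.37 + $44.61 + $34.74 + $116.87 = $1,964.53
Net pay = $4,460.65 − $1,964.53 = $2,496.12

$2,496.12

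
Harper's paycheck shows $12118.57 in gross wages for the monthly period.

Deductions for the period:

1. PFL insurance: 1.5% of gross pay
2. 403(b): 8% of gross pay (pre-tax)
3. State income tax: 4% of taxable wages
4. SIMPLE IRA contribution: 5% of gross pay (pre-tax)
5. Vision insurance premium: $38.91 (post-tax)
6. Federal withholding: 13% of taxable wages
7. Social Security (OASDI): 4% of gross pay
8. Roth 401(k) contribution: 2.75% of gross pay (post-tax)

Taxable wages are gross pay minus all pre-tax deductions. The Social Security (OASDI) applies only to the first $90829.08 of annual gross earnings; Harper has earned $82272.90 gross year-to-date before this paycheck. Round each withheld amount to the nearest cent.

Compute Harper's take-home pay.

$7854.61

403(b): $12118.57 × 0.08 = $969.49
SIMPLE IRA contribution: $12118.57 × 0.05 = $605.93
Pre-tax total = $969.49 + $605.93 = $1575.42
Taxable wages = $12118.57 − $1575.42 = $10543.15
State income tax: $10543.15 × 0.04 = $421.73
Federal withholding: $10543.15 × 0.13 = $1370.61
Social Security (OASDI): only $90829.08 − $82272.90 = $8556.18 of this check is subject → $8556.18 × 0.04 = $342.25
PFL insurance: $12118.57 × 0.015 = $181.78
Roth 401(k) contribution: $12118.57 × 0.0275 = $333.26
Vision insurance premium: $38.91
Total deductions = $969.49 + $605.93 + $421.73 + $1370.61 + $342.25 + $181.78 + $333.26 + $38.91 = $4263.96
Net pay = $12118.57 − $4263.96 = $7854.61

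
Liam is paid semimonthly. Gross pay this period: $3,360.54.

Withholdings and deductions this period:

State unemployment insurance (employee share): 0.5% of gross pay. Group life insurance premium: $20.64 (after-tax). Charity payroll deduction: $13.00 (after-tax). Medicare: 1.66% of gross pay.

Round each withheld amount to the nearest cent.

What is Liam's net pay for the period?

State unemployment insurance (employee share): $3,360.54 × 0.005 = $16.80
Medicare: $3,360.54 × 0.0166 = $55.78
Group life insurance premium: $20.64
Charity payroll deduction: $13.00
Total deductions = $16.80 + $55.78 + $20.64 + $13.00 = $106.22
Net pay = $3,360.54 − $106.22 = $3,254.32

$3,254.32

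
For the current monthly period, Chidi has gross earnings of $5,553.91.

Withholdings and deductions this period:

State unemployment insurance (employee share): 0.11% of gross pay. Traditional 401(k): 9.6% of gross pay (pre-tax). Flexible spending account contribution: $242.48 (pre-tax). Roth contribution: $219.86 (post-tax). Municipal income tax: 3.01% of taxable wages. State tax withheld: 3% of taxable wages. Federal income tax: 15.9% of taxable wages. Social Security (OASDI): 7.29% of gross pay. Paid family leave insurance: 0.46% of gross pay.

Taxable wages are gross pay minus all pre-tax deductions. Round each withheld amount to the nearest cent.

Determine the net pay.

Traditional 401(k): $5,553.91 × 0.096 = $533.18
Flexible spending account contribution: $242.48
Pre-tax total = $533.18 + $242.48 = $775.66
Taxable wages = $5,553.91 − $775.66 = $4,778.25
State tax withheld: $4,778.25 × 0.03 = $143.35
Municipal income tax: $4,778.25 × 0.0301 = $143.83
Federal income tax: $4,778.25 × 0.159 = $759.74
State unemployment insurance (employee share): $5,553.91 × 0.0011 = $6.11
Paid family leave insurance: $5,553.91 × 0.0046 = $25.55
Social Security (OASDI): $5,553.91 × 0.0729 = $404.88
Roth contribution: $219.86
Total deductions = $533.18 + $242.48 + $143.35 + $143.83 + $759.74 + $6.11 + $25.55 + $404.88 + $219.86 = $2,478.98
Net pay = $5,553.91 − $2,478.98 = $3,074.93

$3,074.93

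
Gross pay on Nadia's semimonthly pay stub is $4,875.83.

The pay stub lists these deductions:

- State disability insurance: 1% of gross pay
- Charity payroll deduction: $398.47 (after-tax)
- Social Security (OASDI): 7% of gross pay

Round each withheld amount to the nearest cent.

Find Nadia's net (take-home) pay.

$4,087.29

Social Security (OASDI): $4,875.83 × 0.07 = $341.31
State disability insurance: $4,875.83 × 0.01 = $48.76
Charity payroll deduction: $398.47
Total deductions = $341.31 + $48.76 + $398.47 = $788.54
Net pay = $4,875.83 − $788.54 = $4,087.29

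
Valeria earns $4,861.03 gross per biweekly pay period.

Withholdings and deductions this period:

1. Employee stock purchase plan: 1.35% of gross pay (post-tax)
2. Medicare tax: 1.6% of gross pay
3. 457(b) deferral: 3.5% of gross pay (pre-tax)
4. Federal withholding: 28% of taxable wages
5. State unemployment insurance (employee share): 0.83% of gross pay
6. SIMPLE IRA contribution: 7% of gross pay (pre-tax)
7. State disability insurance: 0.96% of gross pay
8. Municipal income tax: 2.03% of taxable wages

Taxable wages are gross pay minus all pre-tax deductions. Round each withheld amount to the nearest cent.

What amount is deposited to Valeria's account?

SIMPLE IRA contribution: $4,861.03 × 0.07 = $340.27
457(b) deferral: $4,861.03 × 0.035 = $170.14
Pre-tax total = $340.27 + $170.14 = $510.41
Taxable wages = $4,861.03 − $510.41 = $4,350.62
Federal withholding: $4,350.62 × 0.28 = $1,218.17
Municipal income tax: $4,350.62 × 0.0203 = $88.32
Medicare tax: $4,861.03 × 0.016 = $77.78
State disability insurance: $4,861.03 × 0.0096 = $46.67
State unemployment insurance (employee share): $4,861.03 × 0.0083 = $40.35
Employee stock purchase plan: $4,861.03 × 0.0135 = $65.62
Total deductions = $340.27 + $170.14 + $1,218.17 + $88.32 + $77.78 + $46.67 + $40.35 + $65.62 = $2,047.32
Net pay = $4,861.03 − $2,047.32 = $2,813.71

$2,813.71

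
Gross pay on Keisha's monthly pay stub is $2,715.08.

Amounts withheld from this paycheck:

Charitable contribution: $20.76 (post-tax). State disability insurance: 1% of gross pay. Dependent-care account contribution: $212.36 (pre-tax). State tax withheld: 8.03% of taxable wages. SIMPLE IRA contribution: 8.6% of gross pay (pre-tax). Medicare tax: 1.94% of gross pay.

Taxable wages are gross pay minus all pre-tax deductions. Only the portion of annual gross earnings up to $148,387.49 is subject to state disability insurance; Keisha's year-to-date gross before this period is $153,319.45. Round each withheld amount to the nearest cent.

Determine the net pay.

$2,013.57

Dependent-care account contribution: $212.36
SIMPLE IRA contribution: $2,715.08 × 0.086 = $233.50
Pre-tax total = $212.36 + $233.50 = $445.86
Taxable wages = $2,715.08 − $445.86 = $2,269.22
State tax withheld: $2,269.22 × 0.0803 = $182.22
Medicare tax: $2,715.08 × 0.0194 = $52.67
State disability insurance: annual cap $148,387.49 already reached (YTD $153,319.45), so $0.00
Charitable contribution: $20.76
Total deductions = $212.36 + $233.50 + $182.22 + $52.67 + $0.00 + $20.76 = $701.51
Net pay = $2,715.08 − $701.51 = $2,013.57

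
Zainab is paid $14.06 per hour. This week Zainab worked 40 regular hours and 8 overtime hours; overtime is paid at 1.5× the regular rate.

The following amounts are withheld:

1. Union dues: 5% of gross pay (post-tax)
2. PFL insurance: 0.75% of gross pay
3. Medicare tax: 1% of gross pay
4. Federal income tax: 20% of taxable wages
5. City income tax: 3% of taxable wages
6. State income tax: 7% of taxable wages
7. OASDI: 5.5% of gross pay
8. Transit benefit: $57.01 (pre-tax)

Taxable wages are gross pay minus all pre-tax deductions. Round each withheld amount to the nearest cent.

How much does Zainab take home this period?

$382.32

Regular pay: 40 × $14.06 = $562.40
Overtime pay: 8 × $14.06 × 1.5 = $168.72
Gross pay = $562.40 + $168.72 = $731.12
Transit benefit: $57.01
Taxable wages = $731.12 − $57.01 = $674.11
State income tax: $674.11 × 0.07 = $47.19
City income tax: $674.11 × 0.03 = $20.22
Federal income tax: $674.11 × 0.2 = $134.82
OASDI: $731.12 × 0.055 = $40.21
PFL insurance: $731.12 × 0.0075 = $5.48
Medicare tax: $731.12 × 0.01 = $7.31
Union dues: $731.12 × 0.05 = $36.56
Total deductions = $57.01 + $47.19 + $20.22 + $134.82 + $40.21 + $5.48 + $7.31 + $36.56 = $348.80
Net pay = $731.12 − $348.80 = $382.32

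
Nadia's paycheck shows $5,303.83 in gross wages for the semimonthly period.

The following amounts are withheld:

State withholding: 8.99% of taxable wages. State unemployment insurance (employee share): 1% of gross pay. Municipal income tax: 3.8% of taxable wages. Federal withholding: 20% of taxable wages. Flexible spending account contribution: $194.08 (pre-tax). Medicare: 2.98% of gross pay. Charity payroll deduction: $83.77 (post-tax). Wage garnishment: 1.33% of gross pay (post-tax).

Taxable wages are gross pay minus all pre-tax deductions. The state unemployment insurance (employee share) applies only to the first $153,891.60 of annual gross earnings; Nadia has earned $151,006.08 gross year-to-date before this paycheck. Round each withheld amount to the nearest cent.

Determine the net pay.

Flexible spending account contribution: $194.08
Taxable wages = $5,303.83 − $194.08 = $5,109.75
State withholding: $5,109.75 × 0.0899 = $459.37
Municipal income tax: $5,109.75 × 0.038 = $194.17
Federal withholding: $5,109.75 × 0.2 = $1,021.95
State unemployment insurance (employee share): only $153,891.60 − $151,006.08 = $2,885.52 of this check is subject → $2,885.52 × 0.01 = $28.86
Medicare: $5,303.83 × 0.0298 = $158.05
Charity payroll deduction: $83.77
Wage garnishment: $5,303.83 × 0.0133 = $70.54
Total deductions = $194.08 + $459.37 + $194.17 + $1,021.95 + $28.86 + $158.05 + $83.77 + $70.54 = $2,210.79
Net pay = $5,303.83 − $2,210.79 = $3,093.04

$3,093.04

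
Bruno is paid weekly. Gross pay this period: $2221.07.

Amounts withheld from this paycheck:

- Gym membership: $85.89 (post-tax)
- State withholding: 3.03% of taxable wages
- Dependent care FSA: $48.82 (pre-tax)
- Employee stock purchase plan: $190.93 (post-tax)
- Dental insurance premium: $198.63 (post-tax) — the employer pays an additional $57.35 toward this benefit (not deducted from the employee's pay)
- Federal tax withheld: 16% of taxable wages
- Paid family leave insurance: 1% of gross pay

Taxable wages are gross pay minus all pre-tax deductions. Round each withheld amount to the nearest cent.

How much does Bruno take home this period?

$1261.21

Dependent care FSA: $48.82
Taxable wages = $2221.07 − $48.82 = $2172.25
State withholding: $2172.25 × 0.0303 = $65.82
Federal tax withheld: $2172.25 × 0.16 = $347.56
Paid family leave insurance: $2221.07 × 0.01 = $22.21
Gym membership: $85.89
Employee stock purchase plan: $190.93
Dental insurance premium: $198.63
(Employer's $57.35 toward dental insurance premium is not withheld from the employee.)
Total deductions = $48.82 + $65.82 + $347.56 + $22.21 + $85.89 + $190.93 + $198.63 = $959.86
Net pay = $2221.07 − $959.86 = $1261.21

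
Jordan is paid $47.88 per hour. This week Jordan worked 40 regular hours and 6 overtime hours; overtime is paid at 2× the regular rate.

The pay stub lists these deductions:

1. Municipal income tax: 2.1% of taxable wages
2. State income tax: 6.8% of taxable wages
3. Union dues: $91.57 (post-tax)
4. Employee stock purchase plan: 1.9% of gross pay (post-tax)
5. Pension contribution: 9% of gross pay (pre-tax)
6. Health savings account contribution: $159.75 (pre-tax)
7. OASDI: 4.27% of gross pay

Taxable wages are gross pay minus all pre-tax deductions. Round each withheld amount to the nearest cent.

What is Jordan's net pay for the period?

Regular pay: 40 × $47.88 = $1,915.20
Overtime pay: 6 × $47.88 × 2 = $574.56
Gross pay = $1,915.20 + $574.56 = $2,489.76
Pension contribution: $2,489.76 × 0.09 = $224.08
Health savings account contribution: $159.75
Pre-tax total = $224.08 + $159.75 = $383.83
Taxable wages = $2,489.76 − $383.83 = $2,105.93
State income tax: $2,105.93 × 0.068 = $143.20
Municipal income tax: $2,105.93 × 0.021 = $44.22
OASDI: $2,489.76 × 0.0427 = $106.31
Union dues: $91.57
Employee stock purchase plan: $2,489.76 × 0.019 = $47.31
Total deductions = $224.08 + $159.75 + $143.20 + $44.22 + $106.31 + $91.57 + $47.31 = $816.44
Net pay = $2,489.76 − $816.44 = $1,673.32

$1,673.32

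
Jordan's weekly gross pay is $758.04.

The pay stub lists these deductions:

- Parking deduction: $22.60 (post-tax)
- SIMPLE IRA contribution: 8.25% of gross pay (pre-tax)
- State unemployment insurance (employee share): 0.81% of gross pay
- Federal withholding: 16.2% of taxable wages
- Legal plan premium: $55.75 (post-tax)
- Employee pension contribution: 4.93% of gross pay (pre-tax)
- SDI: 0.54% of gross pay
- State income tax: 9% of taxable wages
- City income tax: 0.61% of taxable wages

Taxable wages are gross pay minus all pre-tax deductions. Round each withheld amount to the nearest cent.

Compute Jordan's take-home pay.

Employee pension contribution: $758.04 × 0.0493 = $37.37
SIMPLE IRA contribution: $758.04 × 0.0825 = $62.54
Pre-tax total = $37.37 + $62.54 = $99.91
Taxable wages = $758.04 − $99.91 = $658.13
City income tax: $658.13 × 0.0061 = $4.01
State income tax: $658.13 × 0.09 = $59.23
Federal withholding: $658.13 × 0.162 = $106.62
State unemployment insurance (employee share): $758.04 × 0.0081 = $6.14
SDI: $758.04 × 0.0054 = $4.09
Legal plan premium: $55.75
Parking deduction: $22.60
Total deductions = $37.37 + $62.54 + $4.01 + $59.23 + $106.62 + $6.14 + $4.09 + $55.75 + $22.60 = $358.35
Net pay = $758.04 − $358.35 = $399.69

$399.69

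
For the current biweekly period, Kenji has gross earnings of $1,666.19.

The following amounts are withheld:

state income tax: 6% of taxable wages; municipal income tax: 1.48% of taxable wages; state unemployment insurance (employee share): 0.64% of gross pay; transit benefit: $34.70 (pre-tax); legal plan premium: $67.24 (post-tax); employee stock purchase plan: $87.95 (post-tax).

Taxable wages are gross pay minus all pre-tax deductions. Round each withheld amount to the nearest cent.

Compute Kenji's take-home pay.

Transit benefit: $34.70
Taxable wages = $1,666.19 − $34.70 = $1,631.49
Municipal income tax: $1,631.49 × 0.0148 = $24.15
State income tax: $1,631.49 × 0.06 = $97.89
State unemployment insurance (employee share): $1,666.19 × 0.0064 = $10.66
Employee stock purchase plan: $87.95
Legal plan premium: $67.24
Total deductions = $34.70 + $24.15 + $97.89 + $10.66 + $87.95 + $67.24 = $322.59
Net pay = $1,666.19 − $322.59 = $1,343.60

$1,343.60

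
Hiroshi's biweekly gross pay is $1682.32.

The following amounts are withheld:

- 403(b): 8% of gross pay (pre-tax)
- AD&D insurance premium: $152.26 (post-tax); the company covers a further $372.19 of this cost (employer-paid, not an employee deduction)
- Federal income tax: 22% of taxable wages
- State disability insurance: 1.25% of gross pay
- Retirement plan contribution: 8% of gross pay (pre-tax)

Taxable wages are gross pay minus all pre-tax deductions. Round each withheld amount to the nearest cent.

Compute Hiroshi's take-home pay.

Retirement plan contribution: $1682.32 × 0.08 = $134.59
403(b): $1682.32 × 0.08 = $134.59
Pre-tax total = $134.59 + $134.59 = $269.18
Taxable wages = $1682.32 − $269.18 = $1413.14
Federal income tax: $1413.14 × 0.22 = $310.89
State disability insurance: $1682.32 × 0.0125 = $21.03
AD&D insurance premium: $152.26
(Employer's $372.19 toward AD&D insurance premium is not withheld from the employee.)
Total deductions = $134.59 + $134.59 + $310.89 + $21.03 + $152.26 = $753.36
Net pay = $1682.32 − $753.36 = $928.96

$928.96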